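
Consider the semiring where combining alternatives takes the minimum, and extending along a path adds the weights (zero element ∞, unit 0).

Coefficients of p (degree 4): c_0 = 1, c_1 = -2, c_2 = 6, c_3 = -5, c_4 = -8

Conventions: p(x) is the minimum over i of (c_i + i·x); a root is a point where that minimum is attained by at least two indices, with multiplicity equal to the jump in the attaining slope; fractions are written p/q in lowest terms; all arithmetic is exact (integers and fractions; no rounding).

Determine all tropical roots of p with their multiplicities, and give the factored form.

hull edge (i=0, c=1) to (i=1, c=-2): slope -3, span 1
hull edge (i=1, c=-2) to (i=4, c=-8): slope -2, span 3
Factored form: p(x) = -8 ⊗ (x ⊕ 2) ⊗ (x ⊕ 2) ⊗ (x ⊕ 2) ⊗ (x ⊕ 3)
Answer: roots = 2 (mult 3), 3 (mult 1)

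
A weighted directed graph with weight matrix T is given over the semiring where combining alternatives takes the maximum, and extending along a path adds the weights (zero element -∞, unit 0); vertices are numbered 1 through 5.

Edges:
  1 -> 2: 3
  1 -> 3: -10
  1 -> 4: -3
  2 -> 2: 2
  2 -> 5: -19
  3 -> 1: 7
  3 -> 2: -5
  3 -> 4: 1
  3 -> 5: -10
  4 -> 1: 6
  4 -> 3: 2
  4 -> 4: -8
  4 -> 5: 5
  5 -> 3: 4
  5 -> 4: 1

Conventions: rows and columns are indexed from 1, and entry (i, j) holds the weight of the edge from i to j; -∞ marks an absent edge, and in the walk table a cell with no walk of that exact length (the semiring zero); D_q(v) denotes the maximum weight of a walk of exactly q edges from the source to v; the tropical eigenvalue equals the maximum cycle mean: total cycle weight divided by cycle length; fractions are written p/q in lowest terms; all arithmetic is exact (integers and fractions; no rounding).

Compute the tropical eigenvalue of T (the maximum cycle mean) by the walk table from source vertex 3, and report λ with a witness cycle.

q=0: [-∞, -∞, 0, -∞, -∞]
q=1: [7, -5, -∞, 1, -10]
q=2: [7, 10, 3, 4, 6]
q=3: [10, 12, 10, 7, 9]
q=4: [17, 14, 13, 11, 12]
q=5: [20, 20, 16, 14, 16]
Optimal cycle mean attained by: cycle 3->4->5->3, total 1 + 5 + 4, length 3.
Answer: λ = 10/3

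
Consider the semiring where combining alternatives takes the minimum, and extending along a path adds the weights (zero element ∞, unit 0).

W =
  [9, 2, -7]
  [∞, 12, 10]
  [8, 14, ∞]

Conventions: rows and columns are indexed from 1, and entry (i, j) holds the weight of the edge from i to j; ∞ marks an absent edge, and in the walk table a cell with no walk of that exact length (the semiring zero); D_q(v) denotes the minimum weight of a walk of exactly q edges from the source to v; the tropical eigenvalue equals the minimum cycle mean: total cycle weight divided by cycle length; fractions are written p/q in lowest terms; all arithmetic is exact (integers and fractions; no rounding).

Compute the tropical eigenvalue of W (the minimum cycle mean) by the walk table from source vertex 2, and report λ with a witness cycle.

q=0: [∞, 0, ∞]
q=1: [∞, 12, 10]
q=2: [18, 24, 22]
q=3: [27, 20, 11]
Optimal cycle mean attained by: cycle 1->3->1, total (-7) + 8, length 2.
Answer: λ = 1/2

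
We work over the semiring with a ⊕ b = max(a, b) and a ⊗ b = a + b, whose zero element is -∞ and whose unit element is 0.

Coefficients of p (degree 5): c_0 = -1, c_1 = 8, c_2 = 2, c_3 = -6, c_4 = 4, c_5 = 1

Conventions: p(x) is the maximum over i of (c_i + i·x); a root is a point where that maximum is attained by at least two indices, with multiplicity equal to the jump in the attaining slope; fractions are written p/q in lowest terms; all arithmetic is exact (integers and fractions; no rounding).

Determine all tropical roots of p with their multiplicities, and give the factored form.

hull edge (i=0, c=-1) to (i=1, c=8): slope 9, span 1
hull edge (i=1, c=8) to (i=4, c=4): slope -4/3, span 3
hull edge (i=4, c=4) to (i=5, c=1): slope -3, span 1
Factored form: p(x) = 1 ⊗ (x ⊕ (-9)) ⊗ (x ⊕ 4/3) ⊗ (x ⊕ 4/3) ⊗ (x ⊕ 4/3) ⊗ (x ⊕ 3)
Answer: roots = -9 (mult 1), 4/3 (mult 3), 3 (mult 1)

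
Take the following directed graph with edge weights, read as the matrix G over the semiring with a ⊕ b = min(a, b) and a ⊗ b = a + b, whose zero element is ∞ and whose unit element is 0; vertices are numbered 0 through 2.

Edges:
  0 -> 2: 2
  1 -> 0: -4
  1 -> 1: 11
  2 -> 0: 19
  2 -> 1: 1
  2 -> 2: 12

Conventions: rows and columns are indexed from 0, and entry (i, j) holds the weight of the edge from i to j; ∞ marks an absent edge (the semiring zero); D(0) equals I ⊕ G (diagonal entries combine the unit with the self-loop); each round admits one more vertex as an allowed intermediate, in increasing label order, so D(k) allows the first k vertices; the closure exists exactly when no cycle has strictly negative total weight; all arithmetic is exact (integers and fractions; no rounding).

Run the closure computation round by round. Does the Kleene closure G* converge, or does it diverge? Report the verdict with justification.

D(0):
  [0, ∞, 2]
  [-4, 0, ∞]
  [19, 1, 0]
D(1):
  [0, ∞, 2]
  [-4, 0, -2]
  [19, 1, 0]
Detection: at round 2, diagonal entry (2, 2) turns strictly negative.
Key observation: the cycle 2->1->0->2 has total weight 1 + (-4) + 2, which is strictly negative.
Answer: DIVERGES — negative cycle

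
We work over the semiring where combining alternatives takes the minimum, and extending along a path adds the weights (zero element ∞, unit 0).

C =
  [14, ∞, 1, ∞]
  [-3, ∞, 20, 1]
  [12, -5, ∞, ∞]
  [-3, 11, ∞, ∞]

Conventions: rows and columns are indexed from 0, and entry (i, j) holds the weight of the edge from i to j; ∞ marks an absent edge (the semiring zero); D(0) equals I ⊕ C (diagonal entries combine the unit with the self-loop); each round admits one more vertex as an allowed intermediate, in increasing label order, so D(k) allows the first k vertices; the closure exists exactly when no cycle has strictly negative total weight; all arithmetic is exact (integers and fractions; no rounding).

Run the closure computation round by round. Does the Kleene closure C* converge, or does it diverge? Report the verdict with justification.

D(0):
  [0, ∞, 1, ∞]
  [-3, 0, 20, 1]
  [12, -5, 0, ∞]
  [-3, 11, ∞, 0]
D(1):
  [0, ∞, 1, ∞]
  [-3, 0, -2, 1]
  [12, -5, 0, ∞]
  [-3, 11, -2, 0]
Detection: at round 2, diagonal entry (2, 2) turns strictly negative.
Key observation: the cycle 2->1->0->2 has total weight (-5) + (-3) + 1, which is strictly negative.
Answer: DIVERGES — negative cycle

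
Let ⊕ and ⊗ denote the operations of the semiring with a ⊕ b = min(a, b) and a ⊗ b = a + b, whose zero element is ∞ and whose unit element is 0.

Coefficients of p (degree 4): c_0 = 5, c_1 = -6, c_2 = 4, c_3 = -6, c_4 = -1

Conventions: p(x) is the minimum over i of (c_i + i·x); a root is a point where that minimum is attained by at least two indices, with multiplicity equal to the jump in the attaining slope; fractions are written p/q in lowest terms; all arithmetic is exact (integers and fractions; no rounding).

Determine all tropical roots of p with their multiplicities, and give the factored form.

hull edge (i=0, c=5) to (i=1, c=-6): slope -11, span 1
hull edge (i=1, c=-6) to (i=3, c=-6): slope 0, span 2
hull edge (i=3, c=-6) to (i=4, c=-1): slope 5, span 1
Factored form: p(x) = -1 ⊗ (x ⊕ (-5)) ⊗ (x ⊕ 0) ⊗ (x ⊕ 0) ⊗ (x ⊕ 11)
Answer: roots = -5 (mult 1), 0 (mult 2), 11 (mult 1)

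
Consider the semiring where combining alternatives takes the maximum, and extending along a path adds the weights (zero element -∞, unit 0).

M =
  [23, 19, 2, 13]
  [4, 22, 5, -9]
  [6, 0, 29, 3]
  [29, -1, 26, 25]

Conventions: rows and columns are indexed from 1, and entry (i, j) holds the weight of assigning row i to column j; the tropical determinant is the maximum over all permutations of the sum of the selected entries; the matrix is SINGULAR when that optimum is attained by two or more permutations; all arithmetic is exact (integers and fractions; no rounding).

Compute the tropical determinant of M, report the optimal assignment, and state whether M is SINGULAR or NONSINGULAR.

σ = (1, 2, 3, 4): 23 + 22 + 29 + 25 = 99
σ = (1, 2, 4, 3): 23 + 22 + 3 + 26 = 74
σ = (1, 3, 2, 4): 23 + 5 + 0 + 25 = 53
σ = (1, 3, 4, 2): 23 + 5 + 3 + (-1) = 30
σ = (1, 4, 2, 3): 23 + (-9) + 0 + 26 = 40
σ = (1, 4, 3, 2): 23 + (-9) + 29 + (-1) = 42
σ = (2, 1, 3, 4): 19 + 4 + 29 + 25 = 77
σ = (2, 1, 4, 3): 19 + 4 + 3 + 26 = 52
σ = (2, 3, 1, 4): 19 + 5 + 6 + 25 = 55
σ = (2, 3, 4, 1): 19 + 5 + 3 + 29 = 56
σ = (2, 4, 1, 3): 19 + (-9) + 6 + 26 = 42
σ = (2, 4, 3, 1): 19 + (-9) + 29 + 29 = 68
σ = (3, 1, 2, 4): 2 + 4 + 0 + 25 = 31
σ = (3, 1, 4, 2): 2 + 4 + 3 + (-1) = 8
σ = (3, 2, 1, 4): 2 + 22 + 6 + 25 = 55
σ = (3, 2, 4, 1): 2 + 22 + 3 + 29 = 56
σ = (3, 4, 1, 2): 2 + (-9) + 6 + (-1) = -2
σ = (3, 4, 2, 1): 2 + (-9) + 0 + 29 = 22
σ = (4, 1, 2, 3): 13 + 4 + 0 + 26 = 43
σ = (4, 1, 3, 2): 13 + 4 + 29 + (-1) = 45
σ = (4, 2, 1, 3): 13 + 22 + 6 + 26 = 67
σ = (4, 2, 3, 1): 13 + 22 + 29 + 29 = 93
σ = (4, 3, 1, 2): 13 + 5 + 6 + (-1) = 23
σ = (4, 3, 2, 1): 13 + 5 + 0 + 29 = 47
Optimal value attained by: σ = (1, 2, 3, 4).
Answer: det⊕(M) = 99; verdict: NONSINGULAR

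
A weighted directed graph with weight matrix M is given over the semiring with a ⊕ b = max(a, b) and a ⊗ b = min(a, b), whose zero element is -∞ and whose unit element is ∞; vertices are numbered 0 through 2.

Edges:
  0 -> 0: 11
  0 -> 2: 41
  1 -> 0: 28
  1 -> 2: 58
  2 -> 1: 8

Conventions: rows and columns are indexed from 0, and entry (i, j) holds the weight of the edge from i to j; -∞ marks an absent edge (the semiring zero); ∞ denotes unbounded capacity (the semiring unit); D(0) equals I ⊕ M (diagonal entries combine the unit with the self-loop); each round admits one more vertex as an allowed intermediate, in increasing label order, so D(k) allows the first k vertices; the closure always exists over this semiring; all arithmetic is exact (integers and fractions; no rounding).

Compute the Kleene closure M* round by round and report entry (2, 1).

D(0):
  [∞, -∞, 41]
  [28, ∞, 58]
  [-∞, 8, ∞]
D(1):
  [∞, -∞, 41]
  [28, ∞, 58]
  [-∞, 8, ∞]
D(2):
  [∞, -∞, 41]
  [28, ∞, 58]
  [8, 8, ∞]
D(3):
  [∞, 8, 41]
  [28, ∞, 58]
  [8, 8, ∞]
Answer: M*[2][1] = 8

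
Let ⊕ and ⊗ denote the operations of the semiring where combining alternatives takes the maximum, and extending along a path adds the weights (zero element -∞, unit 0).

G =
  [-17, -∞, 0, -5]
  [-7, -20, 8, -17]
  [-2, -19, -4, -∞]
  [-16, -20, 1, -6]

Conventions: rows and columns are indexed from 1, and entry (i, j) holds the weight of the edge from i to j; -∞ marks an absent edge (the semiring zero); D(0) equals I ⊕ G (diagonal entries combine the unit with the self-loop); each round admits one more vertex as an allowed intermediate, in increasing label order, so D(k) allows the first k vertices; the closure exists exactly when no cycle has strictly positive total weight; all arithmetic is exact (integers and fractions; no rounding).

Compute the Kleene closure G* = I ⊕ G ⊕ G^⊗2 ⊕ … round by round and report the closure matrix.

D(0):
  [0, -∞, 0, -5]
  [-7, 0, 8, -17]
  [-2, -19, 0, -∞]
  [-16, -20, 1, 0]
D(1):
  [0, -∞, 0, -5]
  [-7, 0, 8, -12]
  [-2, -19, 0, -7]
  [-16, -20, 1, 0]
D(2):
  [0, -∞, 0, -5]
  [-7, 0, 8, -12]
  [-2, -19, 0, -7]
  [-16, -20, 1, 0]
D(3):
  [0, -19, 0, -5]
  [6, 0, 8, 1]
  [-2, -19, 0, -7]
  [-1, -18, 1, 0]
D(4):
  [0, -19, 0, -5]
  [6, 0, 8, 1]
  [-2, -19, 0, -7]
  [-1, -18, 1, 0]
Answer: G* = [[0, -19, 0, -5], [6, 0, 8, 1], [-2, -19, 0, -7], [-1, -18, 1, 0]]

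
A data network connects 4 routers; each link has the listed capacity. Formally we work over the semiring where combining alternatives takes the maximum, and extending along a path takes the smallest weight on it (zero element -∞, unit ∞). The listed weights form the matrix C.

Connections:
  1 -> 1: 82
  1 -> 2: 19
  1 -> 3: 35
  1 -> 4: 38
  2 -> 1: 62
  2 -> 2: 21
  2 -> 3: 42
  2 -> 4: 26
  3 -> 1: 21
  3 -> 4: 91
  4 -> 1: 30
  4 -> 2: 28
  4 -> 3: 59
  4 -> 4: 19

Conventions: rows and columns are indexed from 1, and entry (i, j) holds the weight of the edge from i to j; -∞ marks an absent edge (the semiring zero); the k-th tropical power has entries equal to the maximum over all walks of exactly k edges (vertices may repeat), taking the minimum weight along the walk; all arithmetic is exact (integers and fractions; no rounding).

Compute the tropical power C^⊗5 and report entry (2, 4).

C^⊗2:
  [82, 28, 38, 38]
  [62, 26, 35, 42]
  [30, 28, 59, 21]
  [30, 21, 30, 59]
C^⊗3:
  [82, 28, 38, 38]
  [62, 28, 42, 38]
  [30, 21, 30, 59]
  [30, 28, 59, 30]
C^⊗4:
  [82, 28, 38, 38]
  [62, 28, 38, 42]
  [30, 28, 59, 30]
  [30, 28, 30, 59]
C^⊗5:
  [82, 28, 38, 38]
  [62, 28, 42, 38]
  [30, 28, 30, 59]
  [30, 28, 59, 30]
Key observation: the optimum is the walk 2->1->1->1->1->4, with weight 62 min 82 min 82 min 82 min 38 = 38.
Optimal value attained by: walk 2->1->1->1->1->4.
Answer: (C^⊗5)[2][4] = 38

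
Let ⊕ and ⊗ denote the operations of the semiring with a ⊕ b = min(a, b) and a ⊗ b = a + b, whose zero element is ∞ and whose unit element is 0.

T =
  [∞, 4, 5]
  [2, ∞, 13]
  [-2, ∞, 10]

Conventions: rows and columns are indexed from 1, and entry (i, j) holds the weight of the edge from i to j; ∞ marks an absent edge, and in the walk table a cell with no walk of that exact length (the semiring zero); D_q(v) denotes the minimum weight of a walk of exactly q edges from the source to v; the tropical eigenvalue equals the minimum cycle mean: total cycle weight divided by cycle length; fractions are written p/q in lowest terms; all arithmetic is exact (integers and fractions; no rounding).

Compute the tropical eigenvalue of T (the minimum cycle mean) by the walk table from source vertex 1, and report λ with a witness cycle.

q=0: [0, ∞, ∞]
q=1: [∞, 4, 5]
q=2: [3, ∞, 15]
q=3: [13, 7, 8]
Optimal cycle mean attained by: cycle 1->3->1, total 5 + (-2), length 2.
Answer: λ = 3/2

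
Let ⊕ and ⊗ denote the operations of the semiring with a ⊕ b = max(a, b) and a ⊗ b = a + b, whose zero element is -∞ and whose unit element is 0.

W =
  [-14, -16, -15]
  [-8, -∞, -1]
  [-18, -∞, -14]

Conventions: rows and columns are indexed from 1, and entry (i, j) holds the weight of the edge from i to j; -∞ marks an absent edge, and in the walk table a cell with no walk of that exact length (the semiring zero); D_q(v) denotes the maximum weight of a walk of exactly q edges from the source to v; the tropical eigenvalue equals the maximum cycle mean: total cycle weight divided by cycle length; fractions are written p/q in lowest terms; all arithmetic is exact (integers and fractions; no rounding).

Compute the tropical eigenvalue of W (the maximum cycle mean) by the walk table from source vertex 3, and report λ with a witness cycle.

q=0: [-∞, -∞, 0]
q=1: [-18, -∞, -14]
q=2: [-32, -34, -28]
q=3: [-42, -48, -35]
Optimal cycle mean attained by: cycle 1->2->3->1, total (-16) + (-1) + (-18), length 3.
Answer: λ = -35/3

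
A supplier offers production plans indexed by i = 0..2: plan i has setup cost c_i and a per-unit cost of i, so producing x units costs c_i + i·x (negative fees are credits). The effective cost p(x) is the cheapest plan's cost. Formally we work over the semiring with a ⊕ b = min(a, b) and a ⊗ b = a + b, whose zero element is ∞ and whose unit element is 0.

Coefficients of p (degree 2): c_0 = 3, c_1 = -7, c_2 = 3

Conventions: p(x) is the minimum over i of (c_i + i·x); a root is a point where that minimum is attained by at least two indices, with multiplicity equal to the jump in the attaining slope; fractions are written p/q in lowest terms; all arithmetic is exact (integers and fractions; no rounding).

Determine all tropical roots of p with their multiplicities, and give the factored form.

hull edge (i=0, c=3) to (i=1, c=-7): slope -10, span 1
hull edge (i=1, c=-7) to (i=2, c=3): slope 10, span 1
Factored form: p(x) = 3 ⊗ (x ⊕ (-10)) ⊗ (x ⊕ 10)
Answer: roots = -10 (mult 1), 10 (mult 1)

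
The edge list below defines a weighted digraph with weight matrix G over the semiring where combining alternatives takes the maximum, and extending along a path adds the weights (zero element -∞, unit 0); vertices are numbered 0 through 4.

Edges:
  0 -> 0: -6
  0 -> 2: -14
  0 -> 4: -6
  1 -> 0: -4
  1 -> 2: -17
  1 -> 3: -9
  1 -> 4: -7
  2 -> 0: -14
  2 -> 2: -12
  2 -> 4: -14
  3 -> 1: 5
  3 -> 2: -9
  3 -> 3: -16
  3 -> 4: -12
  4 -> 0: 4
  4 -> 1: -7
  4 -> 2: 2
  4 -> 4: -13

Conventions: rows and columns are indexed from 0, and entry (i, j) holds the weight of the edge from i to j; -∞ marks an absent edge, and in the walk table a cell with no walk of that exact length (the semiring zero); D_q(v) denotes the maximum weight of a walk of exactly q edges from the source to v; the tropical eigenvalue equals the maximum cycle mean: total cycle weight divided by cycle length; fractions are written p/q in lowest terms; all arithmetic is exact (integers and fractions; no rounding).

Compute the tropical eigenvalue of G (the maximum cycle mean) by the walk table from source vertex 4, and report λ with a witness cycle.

q=0: [-∞, -∞, -∞, -∞, 0]
q=1: [4, -7, 2, -∞, -13]
q=2: [-2, -20, -10, -16, -2]
q=3: [2, -9, 0, -29, -8]
q=4: [-4, -15, -6, -18, -4]
q=5: [0, -11, -2, -24, -10]
Optimal cycle mean attained by: cycle 0->4->0, total (-6) + 4, length 2.
Answer: λ = -1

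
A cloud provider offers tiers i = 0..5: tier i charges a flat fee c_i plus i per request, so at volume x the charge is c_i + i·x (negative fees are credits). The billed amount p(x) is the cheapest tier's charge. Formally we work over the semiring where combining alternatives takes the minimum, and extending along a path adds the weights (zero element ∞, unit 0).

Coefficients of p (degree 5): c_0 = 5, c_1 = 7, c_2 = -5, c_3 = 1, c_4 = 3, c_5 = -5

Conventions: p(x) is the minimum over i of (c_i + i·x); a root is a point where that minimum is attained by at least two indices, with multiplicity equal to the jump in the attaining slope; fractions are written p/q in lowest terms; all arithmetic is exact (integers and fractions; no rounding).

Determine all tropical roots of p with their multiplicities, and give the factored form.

hull edge (i=0, c=5) to (i=2, c=-5): slope -5, span 2
hull edge (i=2, c=-5) to (i=5, c=-5): slope 0, span 3
Factored form: p(x) = -5 ⊗ (x ⊕ 0) ⊗ (x ⊕ 0) ⊗ (x ⊕ 0) ⊗ (x ⊕ 5) ⊗ (x ⊕ 5)
Answer: roots = 0 (mult 3), 5 (mult 2)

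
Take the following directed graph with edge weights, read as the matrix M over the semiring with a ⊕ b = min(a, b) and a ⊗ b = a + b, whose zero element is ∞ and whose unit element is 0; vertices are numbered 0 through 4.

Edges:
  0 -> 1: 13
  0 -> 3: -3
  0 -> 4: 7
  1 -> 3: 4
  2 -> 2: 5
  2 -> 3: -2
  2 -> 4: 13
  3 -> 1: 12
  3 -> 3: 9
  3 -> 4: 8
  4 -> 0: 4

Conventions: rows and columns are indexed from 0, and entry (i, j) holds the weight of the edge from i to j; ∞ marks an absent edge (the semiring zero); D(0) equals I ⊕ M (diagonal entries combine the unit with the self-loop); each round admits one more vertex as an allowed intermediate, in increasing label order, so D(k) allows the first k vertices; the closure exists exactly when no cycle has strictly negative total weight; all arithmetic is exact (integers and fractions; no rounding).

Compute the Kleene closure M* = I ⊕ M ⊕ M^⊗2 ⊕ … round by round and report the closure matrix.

D(0):
  [0, 13, ∞, -3, 7]
  [∞, 0, ∞, 4, ∞]
  [∞, ∞, 0, -2, 13]
  [∞, 12, ∞, 0, 8]
  [4, ∞, ∞, ∞, 0]
D(1):
  [0, 13, ∞, -3, 7]
  [∞, 0, ∞, 4, ∞]
  [∞, ∞, 0, -2, 13]
  [∞, 12, ∞, 0, 8]
  [4, 17, ∞, 1, 0]
D(2):
  [0, 13, ∞, -3, 7]
  [∞, 0, ∞, 4, ∞]
  [∞, ∞, 0, -2, 13]
  [∞, 12, ∞, 0, 8]
  [4, 17, ∞, 1, 0]
D(3):
  [0, 13, ∞, -3, 7]
  [∞, 0, ∞, 4, ∞]
  [∞, ∞, 0, -2, 13]
  [∞, 12, ∞, 0, 8]
  [4, 17, ∞, 1, 0]
D(4):
  [0, 9, ∞, -3, 5]
  [∞, 0, ∞, 4, 12]
  [∞, 10, 0, -2, 6]
  [∞, 12, ∞, 0, 8]
  [4, 13, ∞, 1, 0]
D(5):
  [0, 9, ∞, -3, 5]
  [16, 0, ∞, 4, 12]
  [10, 10, 0, -2, 6]
  [12, 12, ∞, 0, 8]
  [4, 13, ∞, 1, 0]
Answer: M* = [[0, 9, ∞, -3, 5], [16, 0, ∞, 4, 12], [10, 10, 0, -2, 6], [12, 12, ∞, 0, 8], [4, 13, ∞, 1, 0]]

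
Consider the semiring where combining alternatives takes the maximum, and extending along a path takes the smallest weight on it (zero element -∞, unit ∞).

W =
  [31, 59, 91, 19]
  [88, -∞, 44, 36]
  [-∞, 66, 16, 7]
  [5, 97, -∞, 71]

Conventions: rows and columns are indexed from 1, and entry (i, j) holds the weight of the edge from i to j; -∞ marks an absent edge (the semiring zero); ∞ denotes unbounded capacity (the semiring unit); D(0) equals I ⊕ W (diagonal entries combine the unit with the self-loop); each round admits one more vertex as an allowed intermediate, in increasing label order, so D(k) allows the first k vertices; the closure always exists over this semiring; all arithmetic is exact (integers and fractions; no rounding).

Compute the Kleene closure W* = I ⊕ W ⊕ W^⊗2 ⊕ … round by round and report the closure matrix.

D(0):
  [∞, 59, 91, 19]
  [88, ∞, 44, 36]
  [-∞, 66, ∞, 7]
  [5, 97, -∞, ∞]
D(1):
  [∞, 59, 91, 19]
  [88, ∞, 88, 36]
  [-∞, 66, ∞, 7]
  [5, 97, 5, ∞]
D(2):
  [∞, 59, 91, 36]
  [88, ∞, 88, 36]
  [66, 66, ∞, 36]
  [88, 97, 88, ∞]
D(3):
  [∞, 66, 91, 36]
  [88, ∞, 88, 36]
  [66, 66, ∞, 36]
  [88, 97, 88, ∞]
D(4):
  [∞, 66, 91, 36]
  [88, ∞, 88, 36]
  [66, 66, ∞, 36]
  [88, 97, 88, ∞]
Answer: W* = [[∞, 66, 91, 36], [88, ∞, 88, 36], [66, 66, ∞, 36], [88, 97, 88, ∞]]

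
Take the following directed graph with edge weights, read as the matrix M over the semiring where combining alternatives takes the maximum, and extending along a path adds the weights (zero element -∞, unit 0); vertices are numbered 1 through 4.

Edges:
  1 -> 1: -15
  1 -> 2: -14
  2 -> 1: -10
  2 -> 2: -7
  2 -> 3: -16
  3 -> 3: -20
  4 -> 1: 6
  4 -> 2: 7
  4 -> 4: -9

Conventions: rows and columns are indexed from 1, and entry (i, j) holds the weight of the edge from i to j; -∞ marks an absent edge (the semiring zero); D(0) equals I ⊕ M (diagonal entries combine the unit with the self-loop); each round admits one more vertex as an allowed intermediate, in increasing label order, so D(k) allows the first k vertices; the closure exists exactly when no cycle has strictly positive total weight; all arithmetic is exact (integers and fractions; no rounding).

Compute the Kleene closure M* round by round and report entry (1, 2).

D(0):
  [0, -14, -∞, -∞]
  [-10, 0, -16, -∞]
  [-∞, -∞, 0, -∞]
  [6, 7, -∞, 0]
D(1):
  [0, -14, -∞, -∞]
  [-10, 0, -16, -∞]
  [-∞, -∞, 0, -∞]
  [6, 7, -∞, 0]
D(2):
  [0, -14, -30, -∞]
  [-10, 0, -16, -∞]
  [-∞, -∞, 0, -∞]
  [6, 7, -9, 0]
D(3):
  [0, -14, -30, -∞]
  [-10, 0, -16, -∞]
  [-∞, -∞, 0, -∞]
  [6, 7, -9, 0]
D(4):
  [0, -14, -30, -∞]
  [-10, 0, -16, -∞]
  [-∞, -∞, 0, -∞]
  [6, 7, -9, 0]
Answer: M*[1][2] = -14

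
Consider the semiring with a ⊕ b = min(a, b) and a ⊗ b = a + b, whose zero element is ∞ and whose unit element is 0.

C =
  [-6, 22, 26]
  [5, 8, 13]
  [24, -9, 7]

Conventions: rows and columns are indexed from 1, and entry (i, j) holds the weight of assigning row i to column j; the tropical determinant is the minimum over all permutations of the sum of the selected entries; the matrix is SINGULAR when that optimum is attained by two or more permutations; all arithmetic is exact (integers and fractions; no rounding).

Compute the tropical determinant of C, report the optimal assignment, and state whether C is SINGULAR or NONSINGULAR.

σ = (1, 2, 3): (-6) + 8 + 7 = 9
σ = (1, 3, 2): (-6) + 13 + (-9) = -2
σ = (2, 1, 3): 22 + 5 + 7 = 34
σ = (2, 3, 1): 22 + 13 + 24 = 59
σ = (3, 1, 2): 26 + 5 + (-9) = 22
σ = (3, 2, 1): 26 + 8 + 24 = 58
Optimal value attained by: σ = (1, 3, 2).
Answer: det⊕(C) = -2; verdict: NONSINGULAR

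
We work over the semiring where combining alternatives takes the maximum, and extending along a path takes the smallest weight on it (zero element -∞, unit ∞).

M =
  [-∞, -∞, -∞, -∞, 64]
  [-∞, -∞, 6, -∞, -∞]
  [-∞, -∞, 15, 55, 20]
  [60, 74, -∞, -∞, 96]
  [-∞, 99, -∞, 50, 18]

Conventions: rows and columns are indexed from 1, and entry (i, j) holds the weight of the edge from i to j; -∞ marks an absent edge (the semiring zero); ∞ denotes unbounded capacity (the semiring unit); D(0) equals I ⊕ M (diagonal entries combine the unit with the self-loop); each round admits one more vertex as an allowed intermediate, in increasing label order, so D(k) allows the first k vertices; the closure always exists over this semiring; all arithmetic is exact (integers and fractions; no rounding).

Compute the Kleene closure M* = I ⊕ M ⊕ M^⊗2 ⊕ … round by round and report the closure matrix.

D(0):
  [∞, -∞, -∞, -∞, 64]
  [-∞, ∞, 6, -∞, -∞]
  [-∞, -∞, ∞, 55, 20]
  [60, 74, -∞, ∞, 96]
  [-∞, 99, -∞, 50, ∞]
D(1):
  [∞, -∞, -∞, -∞, 64]
  [-∞, ∞, 6, -∞, -∞]
  [-∞, -∞, ∞, 55, 20]
  [60, 74, -∞, ∞, 96]
  [-∞, 99, -∞, 50, ∞]
D(2):
  [∞, -∞, -∞, -∞, 64]
  [-∞, ∞, 6, -∞, -∞]
  [-∞, -∞, ∞, 55, 20]
  [60, 74, 6, ∞, 96]
  [-∞, 99, 6, 50, ∞]
D(3):
  [∞, -∞, -∞, -∞, 64]
  [-∞, ∞, 6, 6, 6]
  [-∞, -∞, ∞, 55, 20]
  [60, 74, 6, ∞, 96]
  [-∞, 99, 6, 50, ∞]
D(4):
  [∞, -∞, -∞, -∞, 64]
  [6, ∞, 6, 6, 6]
  [55, 55, ∞, 55, 55]
  [60, 74, 6, ∞, 96]
  [50, 99, 6, 50, ∞]
D(5):
  [∞, 64, 6, 50, 64]
  [6, ∞, 6, 6, 6]
  [55, 55, ∞, 55, 55]
  [60, 96, 6, ∞, 96]
  [50, 99, 6, 50, ∞]
Answer: M* = [[∞, 64, 6, 50, 64], [6, ∞, 6, 6, 6], [55, 55, ∞, 55, 55], [60, 96, 6, ∞, 96], [50, 99, 6, 50, ∞]]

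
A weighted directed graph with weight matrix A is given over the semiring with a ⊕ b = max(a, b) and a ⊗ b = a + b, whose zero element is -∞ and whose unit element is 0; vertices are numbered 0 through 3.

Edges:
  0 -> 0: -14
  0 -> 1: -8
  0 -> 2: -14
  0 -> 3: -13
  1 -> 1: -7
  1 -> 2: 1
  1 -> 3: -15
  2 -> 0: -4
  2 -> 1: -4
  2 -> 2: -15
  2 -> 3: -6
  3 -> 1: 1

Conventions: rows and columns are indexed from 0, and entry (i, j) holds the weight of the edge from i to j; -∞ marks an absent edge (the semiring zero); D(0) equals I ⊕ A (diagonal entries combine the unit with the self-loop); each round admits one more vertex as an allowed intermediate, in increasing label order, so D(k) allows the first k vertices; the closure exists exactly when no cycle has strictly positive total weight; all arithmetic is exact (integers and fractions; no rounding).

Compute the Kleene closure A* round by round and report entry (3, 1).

D(0):
  [0, -8, -14, -13]
  [-∞, 0, 1, -15]
  [-4, -4, 0, -6]
  [-∞, 1, -∞, 0]
D(1):
  [0, -8, -14, -13]
  [-∞, 0, 1, -15]
  [-4, -4, 0, -6]
  [-∞, 1, -∞, 0]
D(2):
  [0, -8, -7, -13]
  [-∞, 0, 1, -15]
  [-4, -4, 0, -6]
  [-∞, 1, 2, 0]
D(3):
  [0, -8, -7, -13]
  [-3, 0, 1, -5]
  [-4, -4, 0, -6]
  [-2, 1, 2, 0]
D(4):
  [0, -8, -7, -13]
  [-3, 0, 1, -5]
  [-4, -4, 0, -6]
  [-2, 1, 2, 0]
Answer: A*[3][1] = 1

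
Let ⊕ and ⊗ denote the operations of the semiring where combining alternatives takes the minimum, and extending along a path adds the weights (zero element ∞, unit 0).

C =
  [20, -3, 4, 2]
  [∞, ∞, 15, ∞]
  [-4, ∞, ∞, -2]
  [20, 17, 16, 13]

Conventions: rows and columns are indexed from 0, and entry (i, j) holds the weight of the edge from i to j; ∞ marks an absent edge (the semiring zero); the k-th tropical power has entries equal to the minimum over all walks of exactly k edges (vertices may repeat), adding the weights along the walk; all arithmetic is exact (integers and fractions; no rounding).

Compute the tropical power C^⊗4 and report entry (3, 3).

C^⊗2:
  [0, 17, 12, 2]
  [11, ∞, ∞, 13]
  [16, -7, 0, -2]
  [12, 17, 24, 14]
C^⊗3:
  [8, -3, 4, 2]
  [31, 8, 15, 13]
  [-4, 13, 8, -2]
  [20, 9, 16, 14]
C^⊗4:
  [0, 5, 12, 2]
  [11, 28, 23, 13]
  [4, -7, 0, -2]
  [12, 17, 24, 14]
Key observation: the optimum is the walk 3->2->0->2->3, with weight 16 + (-4) + 4 + (-2) = 14.
Optimal value attained by: walk 3->2->0->2->3.
Answer: (C^⊗4)[3][3] = 14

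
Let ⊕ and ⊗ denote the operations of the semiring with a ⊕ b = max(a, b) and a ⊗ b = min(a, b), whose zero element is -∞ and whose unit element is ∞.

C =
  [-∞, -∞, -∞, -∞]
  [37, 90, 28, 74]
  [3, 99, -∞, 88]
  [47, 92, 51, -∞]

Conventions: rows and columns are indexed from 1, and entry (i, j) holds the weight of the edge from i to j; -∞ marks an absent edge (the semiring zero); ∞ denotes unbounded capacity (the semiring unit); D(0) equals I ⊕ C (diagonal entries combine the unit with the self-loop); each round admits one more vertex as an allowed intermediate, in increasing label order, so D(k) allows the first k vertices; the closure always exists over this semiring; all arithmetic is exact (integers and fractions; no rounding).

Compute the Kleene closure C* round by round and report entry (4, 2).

D(0):
  [∞, -∞, -∞, -∞]
  [37, ∞, 28, 74]
  [3, 99, ∞, 88]
  [47, 92, 51, ∞]
D(1):
  [∞, -∞, -∞, -∞]
  [37, ∞, 28, 74]
  [3, 99, ∞, 88]
  [47, 92, 51, ∞]
D(2):
  [∞, -∞, -∞, -∞]
  [37, ∞, 28, 74]
  [37, 99, ∞, 88]
  [47, 92, 51, ∞]
D(3):
  [∞, -∞, -∞, -∞]
  [37, ∞, 28, 74]
  [37, 99, ∞, 88]
  [47, 92, 51, ∞]
D(4):
  [∞, -∞, -∞, -∞]
  [47, ∞, 51, 74]
  [47, 99, ∞, 88]
  [47, 92, 51, ∞]
Answer: C*[4][2] = 92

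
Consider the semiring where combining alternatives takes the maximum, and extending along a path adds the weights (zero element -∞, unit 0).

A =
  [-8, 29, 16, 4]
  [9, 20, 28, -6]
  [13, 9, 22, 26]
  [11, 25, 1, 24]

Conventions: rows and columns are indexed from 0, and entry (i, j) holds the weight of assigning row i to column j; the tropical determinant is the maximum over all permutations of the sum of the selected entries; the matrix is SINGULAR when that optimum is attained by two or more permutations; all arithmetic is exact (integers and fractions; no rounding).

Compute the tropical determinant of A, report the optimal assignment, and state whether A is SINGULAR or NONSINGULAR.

σ = (0, 1, 2, 3): (-8) + 20 + 22 + 24 = 58
σ = (0, 1, 3, 2): (-8) + 20 + 26 + 1 = 39
σ = (0, 2, 1, 3): (-8) + 28 + 9 + 24 = 53
σ = (0, 2, 3, 1): (-8) + 28 + 26 + 25 = 71
σ = (0, 3, 1, 2): (-8) + (-6) + 9 + 1 = -4
σ = (0, 3, 2, 1): (-8) + (-6) + 22 + 25 = 33
σ = (1, 0, 2, 3): 29 + 9 + 22 + 24 = 84
σ = (1, 0, 3, 2): 29 + 9 + 26 + 1 = 65
σ = (1, 2, 0, 3): 29 + 28 + 13 + 24 = 94
σ = (1, 2, 3, 0): 29 + 28 + 26 + 11 = 94
σ = (1, 3, 0, 2): 29 + (-6) + 13 + 1 = 37
σ = (1, 3, 2, 0): 29 + (-6) + 22 + 11 = 56
σ = (2, 0, 1, 3): 16 + 9 + 9 + 24 = 58
σ = (2, 0, 3, 1): 16 + 9 + 26 + 25 = 76
σ = (2, 1, 0, 3): 16 + 20 + 13 + 24 = 73
σ = (2, 1, 3, 0): 16 + 20 + 26 + 11 = 73
σ = (2, 3, 0, 1): 16 + (-6) + 13 + 25 = 48
σ = (2, 3, 1, 0): 16 + (-6) + 9 + 11 = 30
σ = (3, 0, 1, 2): 4 + 9 + 9 + 1 = 23
σ = (3, 0, 2, 1): 4 + 9 + 22 + 25 = 60
σ = (3, 1, 0, 2): 4 + 20 + 13 + 1 = 38
σ = (3, 1, 2, 0): 4 + 20 + 22 + 11 = 57
σ = (3, 2, 0, 1): 4 + 28 + 13 + 25 = 70
σ = (3, 2, 1, 0): 4 + 28 + 9 + 11 = 52
Optimal value attained by: σ = (1, 2, 0, 3).
Answer: det⊕(A) = 94; verdict: SINGULAR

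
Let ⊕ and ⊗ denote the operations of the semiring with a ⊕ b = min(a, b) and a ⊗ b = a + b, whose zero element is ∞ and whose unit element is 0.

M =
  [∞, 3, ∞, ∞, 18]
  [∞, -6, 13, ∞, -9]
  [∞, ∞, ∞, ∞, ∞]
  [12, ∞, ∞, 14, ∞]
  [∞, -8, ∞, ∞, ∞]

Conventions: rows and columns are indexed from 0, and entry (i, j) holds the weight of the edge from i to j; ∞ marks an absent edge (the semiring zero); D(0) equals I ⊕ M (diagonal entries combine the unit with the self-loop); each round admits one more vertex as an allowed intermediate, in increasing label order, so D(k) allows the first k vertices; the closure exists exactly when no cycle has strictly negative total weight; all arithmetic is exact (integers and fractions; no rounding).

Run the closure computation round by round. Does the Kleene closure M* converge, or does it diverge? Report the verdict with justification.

Detection: at round 0, diagonal entry (1, 1) turns strictly negative.
Key observation: the cycle 1->1 has total weight (-6), which is strictly negative.
Answer: DIVERGES — negative cycle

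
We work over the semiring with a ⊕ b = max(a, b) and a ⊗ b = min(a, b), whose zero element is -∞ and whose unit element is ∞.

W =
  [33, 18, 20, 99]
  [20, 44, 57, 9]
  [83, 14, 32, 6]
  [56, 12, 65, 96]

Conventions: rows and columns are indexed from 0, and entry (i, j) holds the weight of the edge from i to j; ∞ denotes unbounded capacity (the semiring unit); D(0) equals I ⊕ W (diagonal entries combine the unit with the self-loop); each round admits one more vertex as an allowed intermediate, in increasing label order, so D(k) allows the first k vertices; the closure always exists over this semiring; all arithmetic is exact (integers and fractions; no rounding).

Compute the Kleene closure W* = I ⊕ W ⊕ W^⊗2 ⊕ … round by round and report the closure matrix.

D(0):
  [∞, 18, 20, 99]
  [20, ∞, 57, 9]
  [83, 14, ∞, 6]
  [56, 12, 65, ∞]
D(1):
  [∞, 18, 20, 99]
  [20, ∞, 57, 20]
  [83, 18, ∞, 83]
  [56, 18, 65, ∞]
D(2):
  [∞, 18, 20, 99]
  [20, ∞, 57, 20]
  [83, 18, ∞, 83]
  [56, 18, 65, ∞]
D(3):
  [∞, 18, 20, 99]
  [57, ∞, 57, 57]
  [83, 18, ∞, 83]
  [65, 18, 65, ∞]
D(4):
  [∞, 18, 65, 99]
  [57, ∞, 57, 57]
  [83, 18, ∞, 83]
  [65, 18, 65, ∞]
Answer: W* = [[∞, 18, 65, 99], [57, ∞, 57, 57], [83, 18, ∞, 83], [65, 18, 65, ∞]]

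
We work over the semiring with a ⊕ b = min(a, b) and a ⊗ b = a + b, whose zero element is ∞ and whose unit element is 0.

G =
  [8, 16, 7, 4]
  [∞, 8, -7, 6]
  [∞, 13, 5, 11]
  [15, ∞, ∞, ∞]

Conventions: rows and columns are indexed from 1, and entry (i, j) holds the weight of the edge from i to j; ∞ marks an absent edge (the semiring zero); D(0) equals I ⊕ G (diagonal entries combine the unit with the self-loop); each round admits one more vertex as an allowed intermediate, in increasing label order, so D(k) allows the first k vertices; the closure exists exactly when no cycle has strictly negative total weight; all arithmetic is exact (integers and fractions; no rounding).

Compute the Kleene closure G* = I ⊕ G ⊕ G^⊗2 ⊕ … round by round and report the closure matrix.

D(0):
  [0, 16, 7, 4]
  [∞, 0, -7, 6]
  [∞, 13, 0, 11]
  [15, ∞, ∞, 0]
D(1):
  [0, 16, 7, 4]
  [∞, 0, -7, 6]
  [∞, 13, 0, 11]
  [15, 31, 22, 0]
D(2):
  [0, 16, 7, 4]
  [∞, 0, -7, 6]
  [∞, 13, 0, 11]
  [15, 31, 22, 0]
D(3):
  [0, 16, 7, 4]
  [∞, 0, -7, 4]
  [∞, 13, 0, 11]
  [15, 31, 22, 0]
D(4):
  [0, 16, 7, 4]
  [19, 0, -7, 4]
  [26, 13, 0, 11]
  [15, 31, 22, 0]
Answer: G* = [[0, 16, 7, 4], [19, 0, -7, 4], [26, 13, 0, 11], [15, 31, 22, 0]]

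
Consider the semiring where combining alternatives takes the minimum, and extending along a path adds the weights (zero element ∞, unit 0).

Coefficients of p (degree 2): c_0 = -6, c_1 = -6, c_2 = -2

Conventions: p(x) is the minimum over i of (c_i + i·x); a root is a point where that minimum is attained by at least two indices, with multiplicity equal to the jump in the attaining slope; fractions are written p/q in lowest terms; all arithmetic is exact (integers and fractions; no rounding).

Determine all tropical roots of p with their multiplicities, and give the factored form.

hull edge (i=0, c=-6) to (i=1, c=-6): slope 0, span 1
hull edge (i=1, c=-6) to (i=2, c=-2): slope 4, span 1
Factored form: p(x) = -2 ⊗ (x ⊕ (-4)) ⊗ (x ⊕ 0)
Answer: roots = -4 (mult 1), 0 (mult 1)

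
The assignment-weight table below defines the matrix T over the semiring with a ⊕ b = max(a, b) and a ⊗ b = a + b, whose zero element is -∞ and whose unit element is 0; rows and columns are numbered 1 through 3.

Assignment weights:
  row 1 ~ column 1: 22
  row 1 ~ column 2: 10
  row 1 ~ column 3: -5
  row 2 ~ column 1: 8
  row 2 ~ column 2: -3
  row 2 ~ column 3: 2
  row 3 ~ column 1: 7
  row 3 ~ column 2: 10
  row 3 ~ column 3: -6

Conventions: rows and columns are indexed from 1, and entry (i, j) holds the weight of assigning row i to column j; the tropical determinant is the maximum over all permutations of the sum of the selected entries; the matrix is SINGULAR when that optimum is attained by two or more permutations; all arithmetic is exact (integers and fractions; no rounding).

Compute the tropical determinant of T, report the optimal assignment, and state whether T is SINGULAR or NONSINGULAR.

σ = (1, 2, 3): 22 + (-3) + (-6) = 13
σ = (1, 3, 2): 22 + 2 + 10 = 34
σ = (2, 1, 3): 10 + 8 + (-6) = 12
σ = (2, 3, 1): 10 + 2 + 7 = 19
σ = (3, 1, 2): (-5) + 8 + 10 = 13
σ = (3, 2, 1): (-5) + (-3) + 7 = -1
Optimal value attained by: σ = (1, 3, 2).
Answer: det⊕(T) = 34; verdict: NONSINGULAR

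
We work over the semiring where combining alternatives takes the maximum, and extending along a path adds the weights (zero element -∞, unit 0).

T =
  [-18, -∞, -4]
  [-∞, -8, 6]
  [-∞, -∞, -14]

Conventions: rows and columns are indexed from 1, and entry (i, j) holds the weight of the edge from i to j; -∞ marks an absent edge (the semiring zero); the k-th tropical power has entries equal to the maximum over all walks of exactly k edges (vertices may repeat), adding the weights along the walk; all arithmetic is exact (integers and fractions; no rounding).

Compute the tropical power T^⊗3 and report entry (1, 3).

T^⊗2:
  [-36, -∞, -18]
  [-∞, -16, -2]
  [-∞, -∞, -28]
T^⊗3:
  [-54, -∞, -32]
  [-∞, -24, -10]
  [-∞, -∞, -42]
Key observation: the optimum is the walk 1->3->3->3, with weight (-4) + (-14) + (-14) = -32.
Optimal value attained by: walk 1->3->3->3.
Answer: (T^⊗3)[1][3] = -32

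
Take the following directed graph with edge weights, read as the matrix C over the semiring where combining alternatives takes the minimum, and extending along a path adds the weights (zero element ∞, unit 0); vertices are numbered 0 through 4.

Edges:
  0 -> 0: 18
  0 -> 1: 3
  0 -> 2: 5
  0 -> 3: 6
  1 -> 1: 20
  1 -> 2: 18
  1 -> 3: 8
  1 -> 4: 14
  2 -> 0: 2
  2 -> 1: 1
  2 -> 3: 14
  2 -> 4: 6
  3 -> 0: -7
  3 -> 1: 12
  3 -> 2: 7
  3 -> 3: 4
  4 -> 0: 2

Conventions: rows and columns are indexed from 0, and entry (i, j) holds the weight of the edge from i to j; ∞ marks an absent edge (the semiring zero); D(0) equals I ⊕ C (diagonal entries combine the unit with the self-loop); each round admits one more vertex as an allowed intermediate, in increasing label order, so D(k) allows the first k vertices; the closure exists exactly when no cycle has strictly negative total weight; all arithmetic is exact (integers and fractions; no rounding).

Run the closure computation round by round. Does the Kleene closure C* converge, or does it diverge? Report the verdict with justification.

D(0):
  [0, 3, 5, 6, ∞]
  [∞, 0, 18, 8, 14]
  [2, 1, 0, 14, 6]
  [-7, 12, 7, 0, ∞]
  [2, ∞, ∞, ∞, 0]
Detection: at round 1, diagonal entry (3, 3) turns strictly negative.
Key observation: the cycle 3->0->3 has total weight (-7) + 6, which is strictly negative.
Answer: DIVERGES — negative cycle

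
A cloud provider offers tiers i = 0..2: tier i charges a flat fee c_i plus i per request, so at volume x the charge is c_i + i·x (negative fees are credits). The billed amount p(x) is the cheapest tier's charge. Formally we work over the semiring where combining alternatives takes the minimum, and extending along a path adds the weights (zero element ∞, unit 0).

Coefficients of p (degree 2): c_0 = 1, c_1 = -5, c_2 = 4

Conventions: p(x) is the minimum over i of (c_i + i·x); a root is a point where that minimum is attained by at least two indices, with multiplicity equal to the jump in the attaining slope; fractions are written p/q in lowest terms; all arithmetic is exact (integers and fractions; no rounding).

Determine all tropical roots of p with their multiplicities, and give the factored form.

hull edge (i=0, c=1) to (i=1, c=-5): slope -6, span 1
hull edge (i=1, c=-5) to (i=2, c=4): slope 9, span 1
Factored form: p(x) = 4 ⊗ (x ⊕ (-9)) ⊗ (x ⊕ 6)
Answer: roots = -9 (mult 1), 6 (mult 1)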